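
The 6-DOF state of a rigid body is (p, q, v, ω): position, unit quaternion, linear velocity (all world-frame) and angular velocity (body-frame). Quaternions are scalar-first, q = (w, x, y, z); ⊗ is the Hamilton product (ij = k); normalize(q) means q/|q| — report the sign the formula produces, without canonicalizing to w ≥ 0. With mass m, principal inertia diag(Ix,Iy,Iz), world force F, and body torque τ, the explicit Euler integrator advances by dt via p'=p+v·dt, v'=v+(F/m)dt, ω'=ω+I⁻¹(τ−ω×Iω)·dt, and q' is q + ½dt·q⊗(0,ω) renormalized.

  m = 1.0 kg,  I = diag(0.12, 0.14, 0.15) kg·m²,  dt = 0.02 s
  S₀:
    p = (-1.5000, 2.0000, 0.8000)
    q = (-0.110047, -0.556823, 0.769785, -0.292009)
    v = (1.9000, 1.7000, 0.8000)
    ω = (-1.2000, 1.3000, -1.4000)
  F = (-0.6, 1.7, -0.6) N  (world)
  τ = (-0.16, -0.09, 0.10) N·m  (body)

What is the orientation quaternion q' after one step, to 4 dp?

q' = (-0.1308, -0.5623, 0.7639, -0.2884)

2q̇ = q⊗(0,ω) = (-2.0777207, -0.5660309, -0.5722025, 0.3539379)
q + ½dt·q⊗(0,ω), renormalized = (-0.1308, -0.5623, 0.7639, -0.2884)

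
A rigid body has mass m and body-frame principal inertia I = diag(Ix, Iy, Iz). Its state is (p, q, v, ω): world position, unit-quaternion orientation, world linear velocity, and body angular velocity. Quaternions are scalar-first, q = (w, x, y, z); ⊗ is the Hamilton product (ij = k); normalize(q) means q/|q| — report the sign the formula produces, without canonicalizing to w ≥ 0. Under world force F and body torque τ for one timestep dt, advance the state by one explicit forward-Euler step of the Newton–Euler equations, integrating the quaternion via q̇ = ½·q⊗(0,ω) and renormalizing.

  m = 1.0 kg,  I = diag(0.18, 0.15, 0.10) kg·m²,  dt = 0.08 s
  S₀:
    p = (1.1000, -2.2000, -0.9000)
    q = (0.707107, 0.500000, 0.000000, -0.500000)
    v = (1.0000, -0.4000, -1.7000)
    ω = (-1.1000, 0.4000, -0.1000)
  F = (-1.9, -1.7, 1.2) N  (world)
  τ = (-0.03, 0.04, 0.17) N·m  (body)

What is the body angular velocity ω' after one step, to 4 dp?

angular accel α = (-0.1778, 0.2080, 1.5680)
ω' = ω + α·dt = (-1.1142, 0.4166, 0.0254)

ω' = (-1.1142, 0.4166, 0.0254)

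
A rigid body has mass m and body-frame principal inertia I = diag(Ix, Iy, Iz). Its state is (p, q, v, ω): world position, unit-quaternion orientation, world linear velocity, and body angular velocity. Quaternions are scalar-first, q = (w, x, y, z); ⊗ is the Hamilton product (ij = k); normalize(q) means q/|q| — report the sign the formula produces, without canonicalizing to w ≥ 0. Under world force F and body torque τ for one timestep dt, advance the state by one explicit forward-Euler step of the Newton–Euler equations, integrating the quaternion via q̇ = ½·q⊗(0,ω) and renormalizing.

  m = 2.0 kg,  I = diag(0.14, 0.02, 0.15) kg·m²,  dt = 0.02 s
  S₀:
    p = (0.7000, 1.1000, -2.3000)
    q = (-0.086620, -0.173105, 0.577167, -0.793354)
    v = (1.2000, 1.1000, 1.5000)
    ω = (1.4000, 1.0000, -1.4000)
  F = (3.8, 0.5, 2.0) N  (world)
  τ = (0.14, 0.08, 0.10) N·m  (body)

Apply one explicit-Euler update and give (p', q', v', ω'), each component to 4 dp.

precession coupling ω×(Iω) = (-0.1820, 0.0196, -0.1680)
angular accel α = (2.3000, 3.0200, 1.7867)
new body rate ω' = (1.4460, 1.0604, -1.3643)
2q̇ = q⊗(0,ω) = (-1.4455156, -0.1359478, -1.4396626, -0.8598708)
q' = normalize(q + ½dt·q⊗(0,ω)) = (-0.1011, -0.1744, 0.5626, -0.8018)
new position p' = (0.7240, 1.1220, -2.2700)
new velocity v' = (1.2380, 1.1050, 1.5200)

p' = (0.7240, 1.1220, -2.2700)
q' = (-0.1011, -0.1744, 0.5626, -0.8018)
v' = (1.2380, 1.1050, 1.5200)
ω' = (1.4460, 1.0604, -1.3643)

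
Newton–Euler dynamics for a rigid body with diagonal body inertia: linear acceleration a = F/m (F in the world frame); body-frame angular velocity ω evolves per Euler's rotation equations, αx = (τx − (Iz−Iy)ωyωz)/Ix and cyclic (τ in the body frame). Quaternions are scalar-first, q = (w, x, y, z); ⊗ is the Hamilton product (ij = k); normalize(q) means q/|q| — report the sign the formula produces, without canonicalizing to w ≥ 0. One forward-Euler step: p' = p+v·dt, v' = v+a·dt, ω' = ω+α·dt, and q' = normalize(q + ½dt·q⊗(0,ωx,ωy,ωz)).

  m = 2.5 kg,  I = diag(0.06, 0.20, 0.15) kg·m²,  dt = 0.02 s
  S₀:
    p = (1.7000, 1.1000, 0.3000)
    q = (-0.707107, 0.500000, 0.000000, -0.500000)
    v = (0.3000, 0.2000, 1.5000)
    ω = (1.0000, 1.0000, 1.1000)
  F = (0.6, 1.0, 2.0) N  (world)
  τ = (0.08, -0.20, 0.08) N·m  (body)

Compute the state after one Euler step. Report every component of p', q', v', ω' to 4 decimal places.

p' = (1.7060, 1.1040, 0.3300)
q' = (-0.7065, 0.4978, -0.0176, -0.5027)
v' = (0.3048, 0.2080, 1.5160)
ω' = (1.0450, 0.9899, 1.0920)

gyro term ω×Iω = (-0.0550, -0.0990, 0.1400)
angular accel α = (2.2500, -0.5050, -0.4000)
new body rate ω' = (1.0450, 0.9899, 1.0920)
q⊗(0,ω) = (0.0500000, -0.2071070, -1.7571070, -0.2778177)
q + ½dt·q⊗(0,ω), renormalized = (-0.7065, 0.4978, -0.0176, -0.5027)
a = (0.2400, 0.4000, 0.8000)
p + v·dt = (1.7060, 1.1040, 0.3300)
new velocity v' = (0.3048, 0.2080, 1.5160)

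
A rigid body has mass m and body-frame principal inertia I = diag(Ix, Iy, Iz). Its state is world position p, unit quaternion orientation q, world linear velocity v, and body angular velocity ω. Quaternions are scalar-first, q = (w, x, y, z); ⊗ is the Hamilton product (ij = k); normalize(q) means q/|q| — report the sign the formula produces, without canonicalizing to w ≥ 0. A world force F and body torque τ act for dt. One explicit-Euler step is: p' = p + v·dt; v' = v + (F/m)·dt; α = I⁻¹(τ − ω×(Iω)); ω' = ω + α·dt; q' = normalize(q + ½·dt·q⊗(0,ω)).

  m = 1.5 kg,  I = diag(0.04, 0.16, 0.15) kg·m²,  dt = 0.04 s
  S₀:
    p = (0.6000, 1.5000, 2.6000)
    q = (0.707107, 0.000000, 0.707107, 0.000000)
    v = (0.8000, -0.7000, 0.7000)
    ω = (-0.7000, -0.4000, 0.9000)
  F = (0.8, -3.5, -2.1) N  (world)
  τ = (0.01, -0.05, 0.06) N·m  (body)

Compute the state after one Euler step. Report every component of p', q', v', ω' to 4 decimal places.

a = F/m = (0.5333, -2.3333, -1.4000)
new position p' = (0.6320, 1.4720, 2.6280)
v + (F/m)dt = (0.8213, -0.7933, 0.6440)
precession coupling ω×(Iω) = (0.0036, 0.0693, 0.0336)
angular accel α = (0.1600, -0.7456, 0.1760)
new body rate ω' = (-0.6936, -0.4298, 0.9070)
2q̇ = q⊗(0,ω) = (0.2828428, 0.1414214, -0.2828428, 1.1313712)
q' = normalize(q + ½dt·q⊗(0,ω)) = (0.7126, 0.0028, 0.7012, 0.0226)

p' = (0.6320, 1.4720, 2.6280)
q' = (0.7126, 0.0028, 0.7012, 0.0226)
v' = (0.8213, -0.7933, 0.6440)
ω' = (-0.6936, -0.4298, 0.9070)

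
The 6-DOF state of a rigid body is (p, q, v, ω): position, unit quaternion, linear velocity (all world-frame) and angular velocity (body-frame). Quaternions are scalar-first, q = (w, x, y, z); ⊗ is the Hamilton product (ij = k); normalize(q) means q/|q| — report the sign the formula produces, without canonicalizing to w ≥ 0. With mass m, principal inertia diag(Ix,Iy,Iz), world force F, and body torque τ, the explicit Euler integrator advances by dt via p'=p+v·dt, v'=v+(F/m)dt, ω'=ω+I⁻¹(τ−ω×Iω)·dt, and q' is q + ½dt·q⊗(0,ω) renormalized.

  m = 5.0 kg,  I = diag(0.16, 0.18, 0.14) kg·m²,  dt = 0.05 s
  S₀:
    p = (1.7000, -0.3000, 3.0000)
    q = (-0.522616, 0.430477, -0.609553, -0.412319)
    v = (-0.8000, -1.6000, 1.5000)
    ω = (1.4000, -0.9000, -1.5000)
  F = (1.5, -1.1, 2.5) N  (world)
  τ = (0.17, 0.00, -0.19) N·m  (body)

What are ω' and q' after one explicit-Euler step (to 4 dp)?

α = I⁻¹(τ − ω×Iω) = (1.4000, 0.2333, -1.1771)
ω' = ω + α·dt = (1.4700, -0.8883, -1.5589)
2q̇ = q⊗(0,ω) = (-1.7697440, -0.1884200, 0.5388233, 1.2498689)
updated quaternion q' = (-0.5660, 0.4251, -0.5951, -0.3805)

ω' = (1.4700, -0.8883, -1.5589)
q' = (-0.5660, 0.4251, -0.5951, -0.3805)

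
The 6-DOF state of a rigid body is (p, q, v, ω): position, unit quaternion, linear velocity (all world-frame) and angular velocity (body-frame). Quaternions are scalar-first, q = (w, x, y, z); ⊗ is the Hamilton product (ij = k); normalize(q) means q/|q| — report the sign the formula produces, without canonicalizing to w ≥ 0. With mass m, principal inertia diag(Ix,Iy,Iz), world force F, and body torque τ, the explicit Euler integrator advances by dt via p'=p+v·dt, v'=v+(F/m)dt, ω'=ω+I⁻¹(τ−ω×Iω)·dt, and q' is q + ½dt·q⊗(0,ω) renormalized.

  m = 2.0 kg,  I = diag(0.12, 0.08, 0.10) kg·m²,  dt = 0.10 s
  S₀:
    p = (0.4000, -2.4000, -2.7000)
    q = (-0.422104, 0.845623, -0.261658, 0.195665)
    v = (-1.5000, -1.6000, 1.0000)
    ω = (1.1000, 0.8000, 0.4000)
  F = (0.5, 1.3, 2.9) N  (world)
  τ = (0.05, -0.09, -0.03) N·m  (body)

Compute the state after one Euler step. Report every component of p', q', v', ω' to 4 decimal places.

a = F/m = (0.2500, 0.6500, 1.4500)
p + v·dt = (0.2500, -2.5600, -2.6000)
v + (F/m)dt = (-1.4750, -1.5350, 1.1450)
precession coupling ω×(Iω) = (0.0064, 0.0088, -0.0352)
α = I⁻¹(τ − ω×Iω) = (0.3633, -1.2350, 0.0520)
ω + α·dt = (1.1363, 0.6765, 0.4052)
2q̇ = q⊗(0,ω) = (-0.7991249, -0.7255096, -0.4607009, 0.7954806)
q + ½dt·q⊗(0,ω), renormalized = (-0.4609, 0.8073, -0.2840, 0.2348)

p' = (0.2500, -2.5600, -2.6000)
q' = (-0.4609, 0.8073, -0.2840, 0.2348)
v' = (-1.4750, -1.5350, 1.1450)
ω' = (1.1363, 0.6765, 0.4052)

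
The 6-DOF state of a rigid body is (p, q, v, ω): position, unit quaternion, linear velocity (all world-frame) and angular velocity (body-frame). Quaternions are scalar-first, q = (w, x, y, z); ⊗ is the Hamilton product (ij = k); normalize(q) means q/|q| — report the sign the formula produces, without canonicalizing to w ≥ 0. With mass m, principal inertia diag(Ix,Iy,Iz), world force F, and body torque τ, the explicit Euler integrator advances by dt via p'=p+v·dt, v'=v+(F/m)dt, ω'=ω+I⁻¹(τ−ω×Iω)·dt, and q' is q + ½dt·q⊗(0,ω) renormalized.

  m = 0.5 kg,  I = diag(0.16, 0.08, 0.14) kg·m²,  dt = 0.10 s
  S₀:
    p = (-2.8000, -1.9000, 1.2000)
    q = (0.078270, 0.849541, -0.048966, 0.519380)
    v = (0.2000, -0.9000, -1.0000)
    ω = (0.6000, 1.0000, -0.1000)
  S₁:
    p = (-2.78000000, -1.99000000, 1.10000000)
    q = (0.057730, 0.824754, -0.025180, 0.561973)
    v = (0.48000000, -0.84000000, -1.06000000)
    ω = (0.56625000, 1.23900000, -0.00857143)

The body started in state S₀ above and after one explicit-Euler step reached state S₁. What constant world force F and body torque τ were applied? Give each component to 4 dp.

ω₁ − ω₀ = (-0.03375000, 0.23900000, 0.09142857)
τ = I·(Δω/dt) + ω₀×(Iω₀) = (-0.0600, 0.1900, 0.0800)
v₁ − v₀ = (0.28000000, 0.06000000, -0.06000000)
m·(v₁−v₀)/dt = (1.4000, 0.3000, -0.3000)

F = (1.4000, 0.3000, -0.3000)
τ = (-0.0600, 0.1900, 0.0800)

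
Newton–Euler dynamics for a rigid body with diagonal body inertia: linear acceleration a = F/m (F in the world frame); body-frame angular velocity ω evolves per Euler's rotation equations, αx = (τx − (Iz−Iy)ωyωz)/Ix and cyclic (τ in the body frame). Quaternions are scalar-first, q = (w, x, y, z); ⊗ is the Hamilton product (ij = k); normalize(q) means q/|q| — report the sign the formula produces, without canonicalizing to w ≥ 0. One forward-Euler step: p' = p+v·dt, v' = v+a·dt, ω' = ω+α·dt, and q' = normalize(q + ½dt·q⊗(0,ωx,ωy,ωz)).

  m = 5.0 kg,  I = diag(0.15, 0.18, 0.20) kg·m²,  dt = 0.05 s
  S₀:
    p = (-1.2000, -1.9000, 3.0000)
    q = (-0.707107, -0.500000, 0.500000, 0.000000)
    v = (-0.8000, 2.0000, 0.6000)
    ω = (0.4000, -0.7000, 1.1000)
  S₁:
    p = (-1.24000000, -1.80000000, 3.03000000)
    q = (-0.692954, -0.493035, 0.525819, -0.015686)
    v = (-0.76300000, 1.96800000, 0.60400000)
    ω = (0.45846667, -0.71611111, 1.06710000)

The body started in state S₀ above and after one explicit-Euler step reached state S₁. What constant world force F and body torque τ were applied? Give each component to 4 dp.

F = (3.7000, -3.2000, 0.4000)
τ = (0.1600, -0.0800, -0.1400)

velocity change Δv = (0.03700000, -0.03200000, 0.00400000)
F = m·Δv/dt = (3.7000, -3.2000, 0.4000)
Δω = ω₁−ω₀ = (0.05846667, -0.01611111, -0.03290000)
precession coupling = (-0.0154, -0.0220, -0.0084)
τ = I·(Δω/dt) + ω₀×(Iω₀) = (0.1600, -0.0800, -0.1400)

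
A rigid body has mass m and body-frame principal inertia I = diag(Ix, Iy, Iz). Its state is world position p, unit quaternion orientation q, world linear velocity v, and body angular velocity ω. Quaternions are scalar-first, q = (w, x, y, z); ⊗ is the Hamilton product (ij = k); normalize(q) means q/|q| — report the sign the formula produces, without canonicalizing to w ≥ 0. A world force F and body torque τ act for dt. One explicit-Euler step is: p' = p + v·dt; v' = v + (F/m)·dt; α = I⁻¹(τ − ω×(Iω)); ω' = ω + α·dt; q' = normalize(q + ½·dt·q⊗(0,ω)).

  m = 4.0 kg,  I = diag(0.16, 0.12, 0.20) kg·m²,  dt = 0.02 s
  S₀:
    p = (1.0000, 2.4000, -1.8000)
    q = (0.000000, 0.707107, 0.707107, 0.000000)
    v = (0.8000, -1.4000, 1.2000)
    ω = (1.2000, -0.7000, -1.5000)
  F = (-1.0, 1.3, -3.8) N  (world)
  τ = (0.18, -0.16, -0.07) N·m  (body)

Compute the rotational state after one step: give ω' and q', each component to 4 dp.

gyro term ω×Iω = (0.0840, 0.0720, 0.0336)
angular accel α = (0.6000, -1.9333, -0.5180)
ω + α·dt = (1.2120, -0.7387, -1.5104)
Hamilton product q⊗(0,ω) = (-0.3535535, -1.0606605, 1.0606605, -1.3435033)
q' = normalize(q + ½dt·q⊗(0,ω)) = (-0.0035, 0.6964, 0.7176, -0.0134)

ω' = (1.2120, -0.7387, -1.5104)
q' = (-0.0035, 0.6964, 0.7176, -0.0134)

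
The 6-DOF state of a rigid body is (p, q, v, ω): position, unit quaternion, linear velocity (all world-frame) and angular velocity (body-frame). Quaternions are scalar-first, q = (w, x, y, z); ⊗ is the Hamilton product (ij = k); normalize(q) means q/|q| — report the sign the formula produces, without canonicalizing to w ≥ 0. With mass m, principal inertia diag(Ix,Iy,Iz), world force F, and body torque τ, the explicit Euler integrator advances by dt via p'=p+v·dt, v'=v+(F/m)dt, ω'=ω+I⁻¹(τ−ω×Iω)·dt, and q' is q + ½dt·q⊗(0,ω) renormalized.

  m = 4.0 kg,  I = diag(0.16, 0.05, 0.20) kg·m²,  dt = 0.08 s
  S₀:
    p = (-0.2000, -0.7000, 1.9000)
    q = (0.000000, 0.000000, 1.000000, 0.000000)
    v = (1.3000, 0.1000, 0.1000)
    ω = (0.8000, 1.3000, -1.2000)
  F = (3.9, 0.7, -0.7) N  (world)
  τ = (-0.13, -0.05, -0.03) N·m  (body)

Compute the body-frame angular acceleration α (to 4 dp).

precession coupling ω×(Iω) = (-0.2340, 0.0384, -0.1144)
angular accel α = (0.6500, -1.7680, 0.4220)

α = (0.6500, -1.7680, 0.4220)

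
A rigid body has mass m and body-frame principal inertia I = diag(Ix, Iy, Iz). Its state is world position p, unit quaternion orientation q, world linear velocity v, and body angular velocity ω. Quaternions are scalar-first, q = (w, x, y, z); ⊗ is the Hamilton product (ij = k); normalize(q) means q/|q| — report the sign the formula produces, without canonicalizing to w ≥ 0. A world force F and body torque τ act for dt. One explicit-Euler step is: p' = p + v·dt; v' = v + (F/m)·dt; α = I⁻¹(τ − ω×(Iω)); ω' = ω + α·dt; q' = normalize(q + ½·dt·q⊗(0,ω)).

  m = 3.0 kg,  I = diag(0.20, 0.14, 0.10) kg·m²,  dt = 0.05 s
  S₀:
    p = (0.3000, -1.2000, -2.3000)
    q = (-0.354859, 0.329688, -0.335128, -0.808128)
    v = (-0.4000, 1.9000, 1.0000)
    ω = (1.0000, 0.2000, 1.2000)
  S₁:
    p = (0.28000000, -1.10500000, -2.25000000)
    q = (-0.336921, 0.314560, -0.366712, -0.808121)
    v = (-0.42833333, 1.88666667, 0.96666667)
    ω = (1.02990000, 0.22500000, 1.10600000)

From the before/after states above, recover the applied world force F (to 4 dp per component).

v₁ − v₀ = (-0.02833333, -0.01333333, -0.03333333)
m·(v₁−v₀)/dt = (-1.7000, -0.8000, -2.0000)

F = (-1.7000, -0.8000, -2.0000)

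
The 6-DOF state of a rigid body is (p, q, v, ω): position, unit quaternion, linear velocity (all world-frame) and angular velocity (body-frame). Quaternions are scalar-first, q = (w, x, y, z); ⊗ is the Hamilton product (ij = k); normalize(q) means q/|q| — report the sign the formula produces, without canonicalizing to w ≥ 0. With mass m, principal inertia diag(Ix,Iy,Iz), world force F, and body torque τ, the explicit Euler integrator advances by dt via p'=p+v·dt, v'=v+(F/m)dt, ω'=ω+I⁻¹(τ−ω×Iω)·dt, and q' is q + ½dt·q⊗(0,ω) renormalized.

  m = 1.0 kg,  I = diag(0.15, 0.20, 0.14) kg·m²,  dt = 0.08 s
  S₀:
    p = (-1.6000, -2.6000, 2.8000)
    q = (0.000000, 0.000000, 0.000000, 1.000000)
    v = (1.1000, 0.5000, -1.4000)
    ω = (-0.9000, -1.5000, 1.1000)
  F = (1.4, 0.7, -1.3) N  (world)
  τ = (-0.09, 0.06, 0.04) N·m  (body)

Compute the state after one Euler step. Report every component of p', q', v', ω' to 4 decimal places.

precession coupling ω×(Iω) = (0.0990, -0.0099, 0.0675)
(τ − ω×Iω)/I = (-1.2600, 0.3495, -0.1964)
ω + α·dt = (-1.0008, -1.4720, 1.0843)
Hamilton product q⊗(0,ω) = (-1.1000000, 1.5000000, -0.9000000, 0.0000000)
updated quaternion q' = (-0.0439, 0.0598, -0.0359, 0.9966)
a = (1.4000, 0.7000, -1.3000)
p' = p + v·dt = (-1.5120, -2.5600, 2.6880)
v + (F/m)dt = (1.2120, 0.5560, -1.5040)

p' = (-1.5120, -2.5600, 2.6880)
q' = (-0.0439, 0.0598, -0.0359, 0.9966)
v' = (1.2120, 0.5560, -1.5040)
ω' = (-1.0008, -1.4720, 1.0843)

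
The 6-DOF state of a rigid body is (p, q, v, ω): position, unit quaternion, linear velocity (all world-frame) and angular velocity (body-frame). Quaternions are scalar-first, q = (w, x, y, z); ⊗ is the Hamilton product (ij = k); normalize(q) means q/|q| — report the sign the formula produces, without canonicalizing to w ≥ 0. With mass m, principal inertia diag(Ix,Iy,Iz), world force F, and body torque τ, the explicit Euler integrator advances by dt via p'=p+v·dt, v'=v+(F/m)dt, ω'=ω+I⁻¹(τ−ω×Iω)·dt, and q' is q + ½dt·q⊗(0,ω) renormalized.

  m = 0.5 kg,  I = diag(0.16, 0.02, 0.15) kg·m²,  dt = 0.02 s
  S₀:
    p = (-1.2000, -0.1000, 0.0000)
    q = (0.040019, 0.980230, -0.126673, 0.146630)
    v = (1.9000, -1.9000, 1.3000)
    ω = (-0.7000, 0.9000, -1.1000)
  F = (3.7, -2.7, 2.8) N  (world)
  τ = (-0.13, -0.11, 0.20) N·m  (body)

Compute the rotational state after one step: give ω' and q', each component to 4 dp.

gyro term ω×Iω = (-0.1287, 0.0077, 0.0882)
α = I⁻¹(τ − ω×Iω) = (-0.0081, -5.8850, 0.7453)
ω + α·dt = (-0.7002, 0.7823, -1.0851)
Hamilton product q⊗(0,ω) = (0.9614597, -0.0206400, 1.0116291, 0.7495150)
q + ½dt·q⊗(0,ω), renormalized = (0.0496, 0.9799, -0.1165, 0.1541)

ω' = (-0.7002, 0.7823, -1.0851)
q' = (0.0496, 0.9799, -0.1165, 0.1541)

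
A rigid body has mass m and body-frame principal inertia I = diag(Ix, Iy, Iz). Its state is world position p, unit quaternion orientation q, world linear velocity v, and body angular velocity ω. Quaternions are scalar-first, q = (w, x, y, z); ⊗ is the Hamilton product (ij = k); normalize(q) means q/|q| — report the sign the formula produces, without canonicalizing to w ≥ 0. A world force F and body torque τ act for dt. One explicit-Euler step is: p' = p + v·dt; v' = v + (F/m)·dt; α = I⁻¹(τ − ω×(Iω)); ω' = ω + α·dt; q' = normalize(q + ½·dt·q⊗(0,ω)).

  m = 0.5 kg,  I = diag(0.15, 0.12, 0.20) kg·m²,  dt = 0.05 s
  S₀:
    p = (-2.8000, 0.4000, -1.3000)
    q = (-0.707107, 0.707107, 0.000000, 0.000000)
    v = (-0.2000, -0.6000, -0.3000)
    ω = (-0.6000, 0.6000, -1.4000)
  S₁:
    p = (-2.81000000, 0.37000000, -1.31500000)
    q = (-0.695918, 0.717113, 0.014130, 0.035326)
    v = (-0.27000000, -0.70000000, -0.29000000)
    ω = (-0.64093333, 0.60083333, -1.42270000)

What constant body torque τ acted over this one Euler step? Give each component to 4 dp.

τ = (-0.1900, -0.0400, -0.0800)

Δω = ω₁−ω₀ = (-0.04093333, 0.00083333, -0.02270000)
gyro term ω₀×Iω₀ = (-0.0672, -0.0420, 0.0108)
applied torque τ = (-0.1900, -0.0400, -0.0800)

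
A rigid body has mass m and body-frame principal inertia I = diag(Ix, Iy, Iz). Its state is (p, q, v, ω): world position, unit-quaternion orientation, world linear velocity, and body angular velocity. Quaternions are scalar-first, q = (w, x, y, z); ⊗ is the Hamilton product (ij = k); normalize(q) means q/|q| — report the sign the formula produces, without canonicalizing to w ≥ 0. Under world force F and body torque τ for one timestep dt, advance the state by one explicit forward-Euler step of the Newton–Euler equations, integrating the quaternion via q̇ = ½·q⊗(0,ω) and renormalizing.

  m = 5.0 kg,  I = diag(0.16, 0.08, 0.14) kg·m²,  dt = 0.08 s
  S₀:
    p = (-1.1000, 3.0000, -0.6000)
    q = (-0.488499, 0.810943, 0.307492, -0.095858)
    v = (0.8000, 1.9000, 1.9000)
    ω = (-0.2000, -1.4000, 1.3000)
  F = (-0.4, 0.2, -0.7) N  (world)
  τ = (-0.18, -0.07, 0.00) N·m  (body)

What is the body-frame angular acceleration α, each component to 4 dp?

gyro term ω×Iω = (-0.1092, -0.0052, -0.0224)
(τ − ω×Iω)/I = (-0.4425, -0.8100, 0.1600)

α = (-0.4425, -0.8100, 0.1600)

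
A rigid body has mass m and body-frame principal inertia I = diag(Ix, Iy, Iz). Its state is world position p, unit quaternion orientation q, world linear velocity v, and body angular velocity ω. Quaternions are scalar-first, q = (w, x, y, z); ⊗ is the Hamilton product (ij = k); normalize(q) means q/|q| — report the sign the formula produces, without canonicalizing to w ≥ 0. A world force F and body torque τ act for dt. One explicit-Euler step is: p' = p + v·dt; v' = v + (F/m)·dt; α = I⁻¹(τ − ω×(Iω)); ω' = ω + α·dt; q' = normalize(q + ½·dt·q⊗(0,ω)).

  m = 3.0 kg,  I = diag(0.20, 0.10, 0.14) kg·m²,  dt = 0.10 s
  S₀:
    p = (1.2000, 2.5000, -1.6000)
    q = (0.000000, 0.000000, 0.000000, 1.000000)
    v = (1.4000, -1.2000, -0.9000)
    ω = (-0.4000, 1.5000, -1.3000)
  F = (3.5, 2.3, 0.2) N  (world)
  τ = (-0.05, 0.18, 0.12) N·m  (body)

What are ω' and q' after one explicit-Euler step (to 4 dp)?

angular accel α = (0.1400, 1.4880, 0.4286)
ω + α·dt = (-0.3860, 1.6488, -1.2571)
Hamilton product q⊗(0,ω) = (1.3000000, -1.5000000, -0.4000000, 0.0000000)
q' = normalize(q + ½dt·q⊗(0,ω)) = (0.0647, -0.0746, -0.0199, 0.9949)

ω' = (-0.3860, 1.6488, -1.2571)
q' = (0.0647, -0.0746, -0.0199, 0.9949)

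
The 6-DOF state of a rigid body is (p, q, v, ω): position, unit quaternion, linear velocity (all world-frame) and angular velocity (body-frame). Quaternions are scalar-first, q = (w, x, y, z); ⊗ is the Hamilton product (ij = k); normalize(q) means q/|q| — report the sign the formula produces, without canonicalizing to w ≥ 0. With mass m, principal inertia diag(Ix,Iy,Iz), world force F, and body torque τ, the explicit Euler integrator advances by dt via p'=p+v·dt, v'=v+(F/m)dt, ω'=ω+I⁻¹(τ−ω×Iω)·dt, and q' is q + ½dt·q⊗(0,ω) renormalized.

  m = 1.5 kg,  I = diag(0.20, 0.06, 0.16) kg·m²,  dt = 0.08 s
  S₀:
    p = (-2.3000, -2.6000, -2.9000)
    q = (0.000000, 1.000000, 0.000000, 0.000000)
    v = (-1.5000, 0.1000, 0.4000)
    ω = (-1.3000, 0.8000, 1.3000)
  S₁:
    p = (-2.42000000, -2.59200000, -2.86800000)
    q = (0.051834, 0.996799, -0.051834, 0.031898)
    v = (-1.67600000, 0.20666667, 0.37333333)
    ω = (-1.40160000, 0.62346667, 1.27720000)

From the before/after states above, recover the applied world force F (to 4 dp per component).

v₁ − v₀ = (-0.17600000, 0.10666667, -0.02666667)
F = m·Δv/dt = (-3.3000, 2.0000, -0.5000)

F = (-3.3000, 2.0000, -0.5000)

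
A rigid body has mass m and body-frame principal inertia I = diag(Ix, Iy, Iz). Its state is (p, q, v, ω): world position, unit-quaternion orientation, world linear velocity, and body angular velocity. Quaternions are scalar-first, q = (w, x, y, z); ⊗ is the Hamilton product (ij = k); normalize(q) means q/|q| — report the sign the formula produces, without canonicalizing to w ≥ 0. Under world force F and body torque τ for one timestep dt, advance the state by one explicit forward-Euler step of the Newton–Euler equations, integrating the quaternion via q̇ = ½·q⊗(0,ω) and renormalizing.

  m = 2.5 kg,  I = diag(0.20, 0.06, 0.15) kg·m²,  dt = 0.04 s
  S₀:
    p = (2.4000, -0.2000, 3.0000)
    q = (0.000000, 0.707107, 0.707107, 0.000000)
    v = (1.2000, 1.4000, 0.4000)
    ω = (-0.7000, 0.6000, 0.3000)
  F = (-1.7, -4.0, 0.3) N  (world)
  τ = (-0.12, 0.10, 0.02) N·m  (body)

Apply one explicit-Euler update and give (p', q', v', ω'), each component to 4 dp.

p' = (2.4480, -0.1440, 3.0160)
q' = (0.0014, 0.7112, 0.7027, 0.0184)
v' = (1.1728, 1.3360, 0.4048)
ω' = (-0.7272, 0.6737, 0.2897)

(τ − ω×Iω)/I = (-0.6810, 1.8417, -0.2587)
ω' = ω + α·dt = (-0.7272, 0.6737, 0.2897)
2q̇ = q⊗(0,ω) = (0.0707107, 0.2121321, -0.2121321, 0.9192391)
q' = normalize(q + ½dt·q⊗(0,ω)) = (0.0014, 0.7112, 0.7027, 0.0184)
a = F/m = (-0.6800, -1.6000, 0.1200)
new position p' = (2.4480, -0.1440, 3.0160)
v' = v + a·dt = (1.1728, 1.3360, 0.4048)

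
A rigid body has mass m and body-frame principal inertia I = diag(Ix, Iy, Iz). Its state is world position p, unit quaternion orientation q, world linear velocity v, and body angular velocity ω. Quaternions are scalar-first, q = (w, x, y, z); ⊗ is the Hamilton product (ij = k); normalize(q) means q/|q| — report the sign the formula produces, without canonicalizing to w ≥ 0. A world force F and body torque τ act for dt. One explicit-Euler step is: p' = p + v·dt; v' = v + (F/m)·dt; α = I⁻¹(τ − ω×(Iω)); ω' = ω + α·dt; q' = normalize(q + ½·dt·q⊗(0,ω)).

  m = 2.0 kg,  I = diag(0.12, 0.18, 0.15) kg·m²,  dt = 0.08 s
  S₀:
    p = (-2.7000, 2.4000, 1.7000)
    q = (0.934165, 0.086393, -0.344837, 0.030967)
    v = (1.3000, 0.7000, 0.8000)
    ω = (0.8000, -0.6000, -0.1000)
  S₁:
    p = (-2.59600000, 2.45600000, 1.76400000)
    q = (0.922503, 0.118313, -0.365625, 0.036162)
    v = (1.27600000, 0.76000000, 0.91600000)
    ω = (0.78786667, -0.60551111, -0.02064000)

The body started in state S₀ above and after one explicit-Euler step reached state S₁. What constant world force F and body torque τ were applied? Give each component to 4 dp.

F = (-0.6000, 1.5000, 2.9000)
τ = (-0.0200, -0.0100, 0.1200)

Δω = ω₁−ω₀ = (-0.01213333, -0.00551111, 0.07936000)
applied torque τ = (-0.0200, -0.0100, 0.1200)
Δv = v₁−v₀ = (-0.02400000, 0.06000000, 0.11600000)
applied force F = (-0.6000, 1.5000, 2.9000)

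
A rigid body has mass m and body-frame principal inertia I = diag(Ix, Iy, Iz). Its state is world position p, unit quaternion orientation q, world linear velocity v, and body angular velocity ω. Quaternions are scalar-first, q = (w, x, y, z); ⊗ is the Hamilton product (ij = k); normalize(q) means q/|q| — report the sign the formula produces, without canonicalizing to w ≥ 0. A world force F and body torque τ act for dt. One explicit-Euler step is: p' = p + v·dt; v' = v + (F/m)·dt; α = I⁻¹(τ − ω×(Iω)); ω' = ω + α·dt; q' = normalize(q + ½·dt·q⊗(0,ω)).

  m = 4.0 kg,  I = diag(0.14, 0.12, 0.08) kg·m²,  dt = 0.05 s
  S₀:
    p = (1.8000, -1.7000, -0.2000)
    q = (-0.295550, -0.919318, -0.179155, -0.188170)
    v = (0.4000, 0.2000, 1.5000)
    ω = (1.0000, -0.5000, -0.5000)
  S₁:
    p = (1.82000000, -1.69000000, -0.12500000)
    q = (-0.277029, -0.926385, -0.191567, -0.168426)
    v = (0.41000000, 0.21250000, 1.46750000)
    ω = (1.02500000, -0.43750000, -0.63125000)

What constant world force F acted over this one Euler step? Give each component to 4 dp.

F = (0.8000, 1.0000, -2.6000)

v₁ − v₀ = (0.01000000, 0.01250000, -0.03250000)
m·(v₁−v₀)/dt = (0.8000, 1.0000, -2.6000)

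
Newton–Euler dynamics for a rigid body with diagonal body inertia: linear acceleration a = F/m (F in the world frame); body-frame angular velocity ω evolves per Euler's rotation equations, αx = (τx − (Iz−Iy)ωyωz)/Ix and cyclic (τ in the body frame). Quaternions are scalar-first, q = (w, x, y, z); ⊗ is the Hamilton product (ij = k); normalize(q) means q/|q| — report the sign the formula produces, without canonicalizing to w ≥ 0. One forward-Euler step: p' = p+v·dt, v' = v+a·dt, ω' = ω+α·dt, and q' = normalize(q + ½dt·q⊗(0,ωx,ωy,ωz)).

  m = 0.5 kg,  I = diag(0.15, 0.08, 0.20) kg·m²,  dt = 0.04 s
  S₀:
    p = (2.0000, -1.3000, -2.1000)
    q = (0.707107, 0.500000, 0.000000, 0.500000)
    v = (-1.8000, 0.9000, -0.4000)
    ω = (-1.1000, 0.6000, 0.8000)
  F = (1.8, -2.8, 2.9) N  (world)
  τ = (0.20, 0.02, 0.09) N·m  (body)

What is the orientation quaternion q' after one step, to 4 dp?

Hamilton product q⊗(0,ω) = (0.1500000, -1.0778177, -0.5257358, 0.8656856)
q + ½dt·q⊗(0,ω), renormalized = (0.7098, 0.4782, -0.0105, 0.5171)

q' = (0.7098, 0.4782, -0.0105, 0.5171)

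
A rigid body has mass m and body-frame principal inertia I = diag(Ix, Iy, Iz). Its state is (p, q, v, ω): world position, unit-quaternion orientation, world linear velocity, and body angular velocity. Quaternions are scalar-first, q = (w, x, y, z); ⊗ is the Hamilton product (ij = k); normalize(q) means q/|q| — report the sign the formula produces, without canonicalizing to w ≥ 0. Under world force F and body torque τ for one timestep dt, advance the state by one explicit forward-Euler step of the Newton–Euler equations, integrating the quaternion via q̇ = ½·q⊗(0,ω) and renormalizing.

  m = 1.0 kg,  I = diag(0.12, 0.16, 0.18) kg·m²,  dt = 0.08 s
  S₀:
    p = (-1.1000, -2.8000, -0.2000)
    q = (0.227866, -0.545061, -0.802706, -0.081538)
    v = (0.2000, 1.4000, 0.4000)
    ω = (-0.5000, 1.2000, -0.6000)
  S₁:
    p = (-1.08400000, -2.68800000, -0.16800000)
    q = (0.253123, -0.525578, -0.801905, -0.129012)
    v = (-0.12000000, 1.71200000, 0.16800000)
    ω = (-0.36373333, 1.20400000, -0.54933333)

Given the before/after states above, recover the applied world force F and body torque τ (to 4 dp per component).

rate change Δω = (0.13626667, 0.00400000, 0.05066667)
ω₀×(Iω₀) = (-0.0144, -0.0180, -0.0240)
τ = I·(Δω/dt) + ω₀×(Iω₀) = (0.1900, -0.0100, 0.0900)
velocity change Δv = (-0.32000000, 0.31200000, -0.23200000)
applied force F = (-4.0000, 3.9000, -2.9000)

F = (-4.0000, 3.9000, -2.9000)
τ = (0.1900, -0.0100, 0.0900)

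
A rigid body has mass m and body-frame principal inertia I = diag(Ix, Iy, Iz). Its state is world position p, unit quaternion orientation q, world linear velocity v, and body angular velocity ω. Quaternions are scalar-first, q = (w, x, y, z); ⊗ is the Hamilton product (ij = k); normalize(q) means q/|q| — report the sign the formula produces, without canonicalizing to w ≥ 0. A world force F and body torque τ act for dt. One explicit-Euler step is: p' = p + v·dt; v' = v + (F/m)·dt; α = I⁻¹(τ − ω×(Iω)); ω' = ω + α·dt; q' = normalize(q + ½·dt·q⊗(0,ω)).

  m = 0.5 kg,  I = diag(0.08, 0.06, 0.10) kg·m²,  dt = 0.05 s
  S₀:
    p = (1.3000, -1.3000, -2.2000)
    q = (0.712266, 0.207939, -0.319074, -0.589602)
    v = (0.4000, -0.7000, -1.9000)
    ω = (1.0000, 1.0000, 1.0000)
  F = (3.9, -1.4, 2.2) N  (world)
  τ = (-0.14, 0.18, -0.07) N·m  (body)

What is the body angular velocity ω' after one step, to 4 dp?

ω×(Iω) gyroscopic = (0.0400, -0.0200, -0.0200)
α = I⁻¹(τ − ω×Iω) = (-2.2500, 3.3333, -0.5000)
ω' = ω + α·dt = (0.8875, 1.1667, 0.9750)

ω' = (0.8875, 1.1667, 0.9750)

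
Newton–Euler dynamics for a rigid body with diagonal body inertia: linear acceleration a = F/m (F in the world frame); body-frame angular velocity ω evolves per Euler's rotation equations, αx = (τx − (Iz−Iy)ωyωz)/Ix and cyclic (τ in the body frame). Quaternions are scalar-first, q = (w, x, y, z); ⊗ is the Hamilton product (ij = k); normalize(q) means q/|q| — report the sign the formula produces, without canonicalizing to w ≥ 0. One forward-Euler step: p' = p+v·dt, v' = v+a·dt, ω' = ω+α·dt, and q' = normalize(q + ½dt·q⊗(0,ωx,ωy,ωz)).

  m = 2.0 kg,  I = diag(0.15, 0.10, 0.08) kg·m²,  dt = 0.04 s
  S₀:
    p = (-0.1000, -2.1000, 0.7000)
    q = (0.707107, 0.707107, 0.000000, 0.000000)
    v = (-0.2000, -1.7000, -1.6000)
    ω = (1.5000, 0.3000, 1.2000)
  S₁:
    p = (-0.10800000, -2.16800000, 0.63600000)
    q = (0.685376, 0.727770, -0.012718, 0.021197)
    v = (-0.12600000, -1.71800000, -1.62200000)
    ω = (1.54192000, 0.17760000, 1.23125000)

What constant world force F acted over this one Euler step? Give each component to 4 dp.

F = (3.7000, -0.9000, -1.1000)

velocity change Δv = (0.07400000, -0.01800000, -0.02200000)
applied force F = (3.7000, -0.9000, -1.1000)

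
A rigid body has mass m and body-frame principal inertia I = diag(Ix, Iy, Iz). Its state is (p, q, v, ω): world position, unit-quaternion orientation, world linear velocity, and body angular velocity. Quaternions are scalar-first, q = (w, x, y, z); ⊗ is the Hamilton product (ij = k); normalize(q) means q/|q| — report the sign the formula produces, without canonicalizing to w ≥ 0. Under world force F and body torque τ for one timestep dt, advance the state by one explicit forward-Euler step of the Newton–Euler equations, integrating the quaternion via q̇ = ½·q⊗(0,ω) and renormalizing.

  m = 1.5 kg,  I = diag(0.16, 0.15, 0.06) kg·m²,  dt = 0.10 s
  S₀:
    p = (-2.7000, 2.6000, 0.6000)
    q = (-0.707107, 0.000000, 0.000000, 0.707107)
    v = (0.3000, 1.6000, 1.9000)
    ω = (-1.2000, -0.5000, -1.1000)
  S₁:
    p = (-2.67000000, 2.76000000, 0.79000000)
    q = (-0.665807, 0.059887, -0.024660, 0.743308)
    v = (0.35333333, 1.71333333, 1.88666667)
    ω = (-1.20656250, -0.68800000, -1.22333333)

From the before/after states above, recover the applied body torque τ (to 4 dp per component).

rate change Δω = (-0.00656250, -0.18800000, -0.12333333)
precession coupling = (-0.0495, 0.1320, -0.0060)
applied torque τ = (-0.0600, -0.1500, -0.0800)

τ = (-0.0600, -0.1500, -0.0800)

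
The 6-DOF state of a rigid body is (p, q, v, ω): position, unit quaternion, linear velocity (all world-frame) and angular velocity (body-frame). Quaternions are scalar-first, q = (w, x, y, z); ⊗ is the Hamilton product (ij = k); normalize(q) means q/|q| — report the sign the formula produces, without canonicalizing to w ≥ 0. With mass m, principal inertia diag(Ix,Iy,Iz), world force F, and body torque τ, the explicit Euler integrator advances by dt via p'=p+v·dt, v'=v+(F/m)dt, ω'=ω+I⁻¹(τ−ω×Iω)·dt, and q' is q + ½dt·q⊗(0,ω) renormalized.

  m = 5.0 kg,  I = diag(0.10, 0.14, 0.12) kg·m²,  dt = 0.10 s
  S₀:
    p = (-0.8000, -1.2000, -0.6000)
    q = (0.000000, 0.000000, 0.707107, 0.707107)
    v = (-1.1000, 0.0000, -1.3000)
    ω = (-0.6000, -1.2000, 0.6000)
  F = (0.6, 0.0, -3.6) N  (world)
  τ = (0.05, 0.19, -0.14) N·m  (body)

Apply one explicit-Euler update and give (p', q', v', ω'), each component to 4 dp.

a = (0.1200, 0.0000, -0.7200)
p' = p + v·dt = (-0.9100, -1.2000, -0.7300)
v + (F/m)dt = (-1.0880, 0.0000, -1.3720)
ω×(Iω) gyroscopic = (0.0144, 0.0072, 0.0288)
α = I⁻¹(τ − ω×Iω) = (0.3560, 1.3057, -1.4067)
new body rate ω' = (-0.5644, -1.0694, 0.4593)
q⊗(0,ω) = (0.4242642, 1.2727926, -0.4242642, 0.4242642)
updated quaternion q' = (0.0212, 0.0635, 0.6840, 0.7264)

p' = (-0.9100, -1.2000, -0.7300)
q' = (0.0212, 0.0635, 0.6840, 0.7264)
v' = (-1.0880, 0.0000, -1.3720)
ω' = (-0.5644, -1.0694, 0.4593)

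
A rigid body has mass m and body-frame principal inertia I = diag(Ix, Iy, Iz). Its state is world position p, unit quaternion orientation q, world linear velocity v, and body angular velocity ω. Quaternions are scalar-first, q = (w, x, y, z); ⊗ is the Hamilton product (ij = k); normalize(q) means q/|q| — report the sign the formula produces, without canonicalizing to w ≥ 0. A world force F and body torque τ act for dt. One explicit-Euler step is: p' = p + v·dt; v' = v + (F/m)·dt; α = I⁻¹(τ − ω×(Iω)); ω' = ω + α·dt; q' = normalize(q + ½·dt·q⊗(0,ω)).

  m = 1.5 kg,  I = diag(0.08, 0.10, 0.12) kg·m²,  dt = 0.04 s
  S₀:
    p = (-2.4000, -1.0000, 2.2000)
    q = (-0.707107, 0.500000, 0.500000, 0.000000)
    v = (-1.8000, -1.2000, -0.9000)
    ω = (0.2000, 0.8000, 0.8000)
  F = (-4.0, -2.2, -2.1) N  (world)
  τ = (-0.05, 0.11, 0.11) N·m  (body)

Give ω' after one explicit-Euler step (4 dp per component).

ω' = (0.1686, 0.8466, 0.8356)

α = I⁻¹(τ − ω×Iω) = (-0.7850, 1.1640, 0.8900)
new body rate ω' = (0.1686, 0.8466, 0.8356)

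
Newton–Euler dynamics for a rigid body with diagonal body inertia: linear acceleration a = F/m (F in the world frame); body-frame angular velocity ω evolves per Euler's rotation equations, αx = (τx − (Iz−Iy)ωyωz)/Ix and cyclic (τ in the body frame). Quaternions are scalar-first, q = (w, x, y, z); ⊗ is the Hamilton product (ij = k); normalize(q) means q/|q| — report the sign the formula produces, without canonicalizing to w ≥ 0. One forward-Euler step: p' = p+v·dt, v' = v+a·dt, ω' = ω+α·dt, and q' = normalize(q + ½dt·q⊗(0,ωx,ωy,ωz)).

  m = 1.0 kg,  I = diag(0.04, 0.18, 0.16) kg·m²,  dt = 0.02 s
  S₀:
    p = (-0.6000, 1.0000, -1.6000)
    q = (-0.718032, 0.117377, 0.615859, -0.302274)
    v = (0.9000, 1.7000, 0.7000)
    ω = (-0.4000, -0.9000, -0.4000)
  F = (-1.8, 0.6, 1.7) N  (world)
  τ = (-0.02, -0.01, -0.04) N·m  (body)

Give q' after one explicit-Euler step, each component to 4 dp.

q' = (-0.7132, 0.1151, 0.6240, -0.2980)

q⊗(0,ω) = (0.4803143, -0.2311774, 0.8140892, 0.4279171)
q' = normalize(q + ½dt·q⊗(0,ω)) = (-0.7132, 0.1151, 0.6240, -0.2980)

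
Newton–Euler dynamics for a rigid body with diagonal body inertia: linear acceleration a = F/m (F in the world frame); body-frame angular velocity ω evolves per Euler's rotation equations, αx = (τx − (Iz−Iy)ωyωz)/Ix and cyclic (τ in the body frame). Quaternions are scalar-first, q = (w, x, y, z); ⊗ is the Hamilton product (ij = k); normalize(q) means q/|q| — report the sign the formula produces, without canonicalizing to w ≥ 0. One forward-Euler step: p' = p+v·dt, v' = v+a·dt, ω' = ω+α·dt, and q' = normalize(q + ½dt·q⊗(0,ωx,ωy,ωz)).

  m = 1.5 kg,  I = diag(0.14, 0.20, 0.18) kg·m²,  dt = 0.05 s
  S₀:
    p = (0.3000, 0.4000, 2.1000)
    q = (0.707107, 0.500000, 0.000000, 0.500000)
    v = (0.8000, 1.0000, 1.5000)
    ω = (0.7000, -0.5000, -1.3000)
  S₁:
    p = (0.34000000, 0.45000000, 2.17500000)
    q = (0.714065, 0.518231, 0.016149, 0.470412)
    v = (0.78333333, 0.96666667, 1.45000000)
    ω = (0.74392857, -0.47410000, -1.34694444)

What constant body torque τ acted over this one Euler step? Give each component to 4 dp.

τ = (0.1100, 0.1400, -0.1900)

rate change Δω = (0.04392857, 0.02590000, -0.04694444)
ω₀×(Iω₀) = (-0.0130, 0.0364, -0.0210)
I·α + gyro = (0.1100, 0.1400, -0.1900)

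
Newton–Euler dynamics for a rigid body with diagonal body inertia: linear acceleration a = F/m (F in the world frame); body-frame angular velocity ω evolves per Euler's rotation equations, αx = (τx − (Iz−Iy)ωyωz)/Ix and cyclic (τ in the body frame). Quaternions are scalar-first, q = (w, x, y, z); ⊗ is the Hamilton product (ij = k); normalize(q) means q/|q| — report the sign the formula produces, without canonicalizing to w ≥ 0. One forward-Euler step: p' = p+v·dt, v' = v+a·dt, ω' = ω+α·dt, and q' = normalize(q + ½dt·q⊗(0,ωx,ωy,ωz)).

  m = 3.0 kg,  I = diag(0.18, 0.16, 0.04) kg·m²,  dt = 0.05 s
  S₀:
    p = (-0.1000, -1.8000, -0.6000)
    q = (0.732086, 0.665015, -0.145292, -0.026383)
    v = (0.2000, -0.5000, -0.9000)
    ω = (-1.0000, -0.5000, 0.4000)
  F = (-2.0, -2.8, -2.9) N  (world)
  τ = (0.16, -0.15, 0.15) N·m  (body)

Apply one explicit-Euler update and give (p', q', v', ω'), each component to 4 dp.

precession coupling ω×(Iω) = (0.0240, -0.0560, -0.0100)
(τ − ω×Iω)/I = (0.7556, -0.5875, 4.0000)
new body rate ω' = (-0.9622, -0.5294, 0.6000)
Hamilton product q⊗(0,ω) = (0.6029222, -0.8033943, -0.6056660, -0.1849651)
q + ½dt·q⊗(0,ω), renormalized = (0.7468, 0.6446, -0.1604, -0.0310)
a = (-0.6667, -0.9333, -0.9667)
p' = p + v·dt = (-0.0900, -1.8250, -0.6450)
v' = v + a·dt = (0.1667, -0.5467, -0.9483)

p' = (-0.0900, -1.8250, -0.6450)
q' = (0.7468, 0.6446, -0.1604, -0.0310)
v' = (0.1667, -0.5467, -0.9483)
ω' = (-0.9622, -0.5294, 0.6000)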